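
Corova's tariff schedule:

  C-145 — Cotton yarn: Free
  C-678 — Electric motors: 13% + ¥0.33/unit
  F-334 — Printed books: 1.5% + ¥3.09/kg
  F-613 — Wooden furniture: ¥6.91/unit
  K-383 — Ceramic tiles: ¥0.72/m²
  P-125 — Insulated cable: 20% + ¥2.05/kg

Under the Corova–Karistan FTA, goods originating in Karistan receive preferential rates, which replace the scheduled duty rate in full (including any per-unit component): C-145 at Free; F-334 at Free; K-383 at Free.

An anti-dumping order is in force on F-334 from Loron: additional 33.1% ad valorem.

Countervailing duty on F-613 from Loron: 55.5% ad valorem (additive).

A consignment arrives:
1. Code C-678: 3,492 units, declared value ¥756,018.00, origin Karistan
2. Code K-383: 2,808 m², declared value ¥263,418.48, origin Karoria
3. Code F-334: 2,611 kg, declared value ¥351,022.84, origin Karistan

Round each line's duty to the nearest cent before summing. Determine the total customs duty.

Line 1 (C-678, Karistan, 3,492 units, ¥756,018.00):
Base rate for C-678 is 13% + ¥0.33/unit.
Origin Karistan is the FTA partner but C-678 is not on the preference list; base rate stands.
Duty = ¥756,018.00 × 13% + 3,492 × ¥0.33 = ¥99,434.70.
Line 2 (K-383, Karoria, 2,808 m², ¥263,418.48):
Base rate for K-383 is ¥0.72/m².
K-383 has an FTA preferential rate, but origin Karoria is not Karistan; base rate stands.
Duty = 2,808 × ¥0.72 = ¥2,021.76.
Line 3 (F-334, Karistan, 2,611 kg, ¥351,022.84):
Base rate for F-334 is 1.5% + ¥3.09/kg.
Origin Karistan qualifies under the Corova–Karistan agreement and F-334 is covered: preferential rate Free applies instead.
The additional-duty order on F-334 targets Loron, not Karistan; it does not apply.
Duty = ¥351,022.84 × 0% = ¥0.00.
Total = ¥99,434.70 + ¥2,021.76 + ¥0.00 = ¥101,456.46.

¥101,456.46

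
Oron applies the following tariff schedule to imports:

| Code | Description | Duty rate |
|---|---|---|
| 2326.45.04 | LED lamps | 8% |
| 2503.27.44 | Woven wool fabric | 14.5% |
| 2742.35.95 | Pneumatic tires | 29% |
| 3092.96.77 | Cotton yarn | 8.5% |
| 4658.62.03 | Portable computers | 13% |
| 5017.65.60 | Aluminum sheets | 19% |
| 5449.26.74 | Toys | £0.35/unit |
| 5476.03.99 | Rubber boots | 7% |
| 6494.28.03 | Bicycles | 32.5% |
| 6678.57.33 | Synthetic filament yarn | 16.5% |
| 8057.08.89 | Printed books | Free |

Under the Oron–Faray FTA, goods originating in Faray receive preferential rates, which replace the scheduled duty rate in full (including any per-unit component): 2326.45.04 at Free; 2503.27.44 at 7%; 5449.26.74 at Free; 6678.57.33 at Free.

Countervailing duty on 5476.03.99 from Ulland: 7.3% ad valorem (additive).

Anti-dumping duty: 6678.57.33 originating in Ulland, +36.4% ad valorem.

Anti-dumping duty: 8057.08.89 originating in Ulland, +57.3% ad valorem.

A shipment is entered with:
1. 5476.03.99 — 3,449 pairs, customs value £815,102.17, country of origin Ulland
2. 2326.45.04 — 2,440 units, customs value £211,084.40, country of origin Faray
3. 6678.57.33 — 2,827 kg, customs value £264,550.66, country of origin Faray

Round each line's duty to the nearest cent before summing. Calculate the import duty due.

£116,559.61

Line 1 (5476.03.99, Ulland, 3,449 pairs, £815,102.17):
Base rate for 5476.03.99 is 7%.
Additional duty on 5476.03.99 from Ulland: +7.3%. Applied ad valorem rate: 7% + 7.3% = 14.3%.
Duty = £815,102.17 × 14.3% = £116,559.61.
Line 2 (2326.45.04, Faray, 2,440 units, £211,084.40):
Base rate for 2326.45.04 is 8%.
Origin Faray qualifies under the Oron–Faray agreement and 2326.45.04 is covered: preferential rate Free applies instead.
Duty = £211,084.40 × 0% = £0.00.
Line 3 (6678.57.33, Faray, 2,827 kg, £264,550.66):
Base rate for 6678.57.33 is 16.5%.
Origin Faray qualifies under the Oron–Faray agreement and 6678.57.33 is covered: preferential rate Free applies instead.
The additional-duty order on 6678.57.33 targets Ulland, not Faray; it does not apply.
Duty = £264,550.66 × 0% = £0.00.
Total = £116,559.61 + £0.00 + £0.00 = £116,559.61.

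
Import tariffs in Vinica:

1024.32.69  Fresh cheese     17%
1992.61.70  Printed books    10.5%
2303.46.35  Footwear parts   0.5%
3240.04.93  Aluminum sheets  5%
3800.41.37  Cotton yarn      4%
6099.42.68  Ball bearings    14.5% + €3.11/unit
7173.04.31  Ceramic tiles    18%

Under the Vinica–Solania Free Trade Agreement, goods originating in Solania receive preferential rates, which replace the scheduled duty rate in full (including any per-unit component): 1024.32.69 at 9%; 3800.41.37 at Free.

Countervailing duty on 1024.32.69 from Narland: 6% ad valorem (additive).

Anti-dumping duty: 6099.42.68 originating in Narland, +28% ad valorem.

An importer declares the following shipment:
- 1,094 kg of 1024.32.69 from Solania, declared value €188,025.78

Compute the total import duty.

Line 1 (1024.32.69, Solania, 1,094 kg, €188,025.78):
Base rate for 1024.32.69 is 17%.
Origin Solania qualifies under the Vinica–Solania agreement and 1024.32.69 is covered: preferential rate 9% applies instead.
The additional-duty order on 1024.32.69 targets Narland, not Solania; it does not apply.
Duty = €188,025.78 × 9% = €16,922.32.

€16,922.32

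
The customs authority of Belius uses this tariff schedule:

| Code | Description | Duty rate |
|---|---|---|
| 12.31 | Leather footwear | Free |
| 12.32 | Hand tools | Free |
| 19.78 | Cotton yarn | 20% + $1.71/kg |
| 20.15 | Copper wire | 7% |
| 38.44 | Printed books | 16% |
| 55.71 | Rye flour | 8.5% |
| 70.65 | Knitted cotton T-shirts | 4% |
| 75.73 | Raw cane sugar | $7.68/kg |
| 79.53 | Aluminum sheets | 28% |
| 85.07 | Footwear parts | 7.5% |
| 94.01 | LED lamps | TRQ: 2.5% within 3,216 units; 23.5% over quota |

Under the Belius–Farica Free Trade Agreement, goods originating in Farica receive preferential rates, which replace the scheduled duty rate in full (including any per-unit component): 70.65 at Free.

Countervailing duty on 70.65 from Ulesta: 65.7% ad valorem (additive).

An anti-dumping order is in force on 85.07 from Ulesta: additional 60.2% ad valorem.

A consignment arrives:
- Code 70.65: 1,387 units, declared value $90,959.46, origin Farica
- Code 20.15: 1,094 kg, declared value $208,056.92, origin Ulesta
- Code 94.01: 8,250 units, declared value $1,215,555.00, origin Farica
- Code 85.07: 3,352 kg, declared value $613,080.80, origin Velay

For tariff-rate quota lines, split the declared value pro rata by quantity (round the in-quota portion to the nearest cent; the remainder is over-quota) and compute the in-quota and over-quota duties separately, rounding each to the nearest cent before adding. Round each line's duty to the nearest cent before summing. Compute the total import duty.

Line 1 (70.65, Farica, 1,387 units, $90,959.46):
Base rate for 70.65 is 4%.
Origin Farica qualifies under the Belius–Farica agreement and 70.65 is covered: preferential rate Free applies instead.
The additional-duty order on 70.65 targets Ulesta, not Farica; it does not apply.
Duty = $90,959.46 × 0% = $0.00.
Line 2 (20.15, Ulesta, 1,094 kg, $208,056.92):
Base rate for 20.15 is 7%.
Duty = $208,056.92 × 7% = $14,563.98.
Line 3 (94.01, Farica, 8,250 units, $1,215,555.00):
Code 94.01 is under a tariff-rate quota (threshold 3,216 units). In-quota: 3,216 units at 2.5%; over-quota: 5,034 units at 23.5%.
Pro-rata value split: in-quota = $1,215,555.00 × 3,216/8,250 = $473,845.44; over-quota = $1,215,555.00 − $473,845.44 = $741,709.56.
In-quota duty = $473,845.44 × 2.5% = $11,846.14. Over-quota duty = $741,709.56 × 23.5% = $174,301.75.
Line duty = $11,846.14 + $174,301.75 = $186,147.89.
Line 4 (85.07, Velay, 3,352 kg, $613,080.80):
Base rate for 85.07 is 7.5%.
The additional-duty order on 85.07 targets Ulesta, not Velay; it does not apply.
Duty = $613,080.80 × 7.5% = $45,981.06.
Total = $0.00 + $14,563.98 + $186,147.89 + $45,981.06 = $246,692.93.

$246,692.93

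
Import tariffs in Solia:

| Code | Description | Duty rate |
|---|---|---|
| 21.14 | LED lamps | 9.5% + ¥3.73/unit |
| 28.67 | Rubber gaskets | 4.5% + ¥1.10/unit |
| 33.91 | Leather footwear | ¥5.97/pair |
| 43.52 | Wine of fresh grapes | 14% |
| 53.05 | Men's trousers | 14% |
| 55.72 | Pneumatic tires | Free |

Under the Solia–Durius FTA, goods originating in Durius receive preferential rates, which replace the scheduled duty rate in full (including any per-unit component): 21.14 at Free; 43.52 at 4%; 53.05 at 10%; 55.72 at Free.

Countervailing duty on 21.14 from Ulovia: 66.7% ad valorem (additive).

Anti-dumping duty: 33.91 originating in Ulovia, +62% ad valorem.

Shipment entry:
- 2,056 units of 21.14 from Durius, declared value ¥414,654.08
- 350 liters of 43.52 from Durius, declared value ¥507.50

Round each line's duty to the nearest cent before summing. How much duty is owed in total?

Line 1 (21.14, Durius, 2,056 units, ¥414,654.08):
Base rate for 21.14 is 9.5% + ¥3.73/unit.
Origin Durius qualifies under the Solia–Durius agreement and 21.14 is covered: preferential rate Free applies instead.
The additional-duty order on 21.14 targets Ulovia, not Durius; it does not apply.
Duty = ¥414,654.08 × 0% = ¥0.00.
Line 2 (43.52, Durius, 350 liters, ¥507.50):
Base rate for 43.52 is 14%.
Origin Durius qualifies under the Solia–Durius agreement and 43.52 is covered: preferential rate 4% applies instead.
Duty = ¥507.50 × 4% = ¥20.30.
Total = ¥0.00 + ¥20.30 = ¥20.30.

¥20.30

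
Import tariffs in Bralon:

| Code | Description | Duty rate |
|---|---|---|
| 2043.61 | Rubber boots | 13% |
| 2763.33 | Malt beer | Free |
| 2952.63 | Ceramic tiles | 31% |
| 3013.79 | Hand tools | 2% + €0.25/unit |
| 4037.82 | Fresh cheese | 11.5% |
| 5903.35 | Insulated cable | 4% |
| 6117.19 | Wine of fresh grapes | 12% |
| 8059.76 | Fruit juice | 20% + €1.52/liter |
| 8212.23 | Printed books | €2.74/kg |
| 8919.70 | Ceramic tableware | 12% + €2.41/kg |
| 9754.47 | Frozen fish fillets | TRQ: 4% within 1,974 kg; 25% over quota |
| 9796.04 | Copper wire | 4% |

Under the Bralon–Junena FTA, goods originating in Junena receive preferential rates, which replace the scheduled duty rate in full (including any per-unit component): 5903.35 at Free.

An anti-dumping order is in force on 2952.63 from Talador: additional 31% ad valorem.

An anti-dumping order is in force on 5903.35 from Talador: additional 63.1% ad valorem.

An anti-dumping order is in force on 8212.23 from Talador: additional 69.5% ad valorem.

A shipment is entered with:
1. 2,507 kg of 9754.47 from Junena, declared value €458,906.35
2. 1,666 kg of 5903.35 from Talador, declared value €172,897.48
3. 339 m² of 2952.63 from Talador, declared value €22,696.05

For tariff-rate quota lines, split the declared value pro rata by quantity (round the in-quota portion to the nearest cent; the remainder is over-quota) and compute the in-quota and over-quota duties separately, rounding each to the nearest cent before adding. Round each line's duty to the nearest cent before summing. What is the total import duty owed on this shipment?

Line 1 (9754.47, Junena, 2,507 kg, €458,906.35):
Code 9754.47 is under a tariff-rate quota (threshold 1,974 kg). In-quota: 1,974 kg at 4%; over-quota: 533 kg at 25%.
Pro-rata value split: in-quota = €458,906.35 × 1,974/2,507 = €361,340.70; over-quota = €458,906.35 − €361,340.70 = €97,565.65.
In-quota duty = €361,340.70 × 4% = €14,453.63. Over-quota duty = €97,565.65 × 25% = €24,391.41.
Line duty = €14,453.63 + €24,391.41 = €38,845.04.
Line 2 (5903.35, Talador, 1,666 kg, €172,897.48):
Base rate for 5903.35 is 4%.
5903.35 has an FTA preferential rate, but origin Talador is not Junena; base rate stands.
Additional duty on 5903.35 from Talador: +63.1%. Applied ad valorem rate: 4% + 63.1% = 67.1%.
Duty = €172,897.48 × 67.1% = €116,014.21.
Line 3 (2952.63, Talador, 339 m², €22,696.05):
Base rate for 2952.63 is 31%.
Additional duty on 2952.63 from Talador: +31%. Applied ad valorem rate: 31% + 31% = 62%.
Duty = €22,696.05 × 62% = €14,071.55.
Total = €38,845.04 + €116,014.21 + €14,071.55 = €168,930.80.

€168,930.80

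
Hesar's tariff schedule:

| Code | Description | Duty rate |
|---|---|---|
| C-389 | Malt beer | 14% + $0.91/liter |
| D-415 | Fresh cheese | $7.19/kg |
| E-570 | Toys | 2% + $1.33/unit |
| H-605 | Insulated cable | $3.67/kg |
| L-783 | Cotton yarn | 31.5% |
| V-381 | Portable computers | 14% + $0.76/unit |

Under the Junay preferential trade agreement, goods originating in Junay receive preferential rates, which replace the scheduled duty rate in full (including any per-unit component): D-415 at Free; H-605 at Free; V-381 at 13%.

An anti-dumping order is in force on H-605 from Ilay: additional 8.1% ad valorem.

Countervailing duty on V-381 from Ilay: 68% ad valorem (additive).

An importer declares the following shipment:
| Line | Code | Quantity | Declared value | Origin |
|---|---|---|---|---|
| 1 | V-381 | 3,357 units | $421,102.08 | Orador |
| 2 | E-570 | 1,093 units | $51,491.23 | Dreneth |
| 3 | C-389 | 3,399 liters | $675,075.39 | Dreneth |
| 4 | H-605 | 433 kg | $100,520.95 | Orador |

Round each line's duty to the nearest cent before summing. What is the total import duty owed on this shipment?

Line 1 (V-381, Orador, 3,357 units, $421,102.08):
Base rate for V-381 is 14% + $0.76/unit.
V-381 has an FTA preferential rate, but origin Orador is not Junay; base rate stands.
The additional-duty order on V-381 targets Ilay, not Orador; it does not apply.
Duty = $421,102.08 × 14% + 3,357 × $0.76 = $61,505.61.
Line 2 (E-570, Dreneth, 1,093 units, $51,491.23):
Base rate for E-570 is 2% + $1.33/unit.
Duty = $51,491.23 × 2% + 1,093 × $1.33 = $2,483.51.
Line 3 (C-389, Dreneth, 3,399 liters, $675,075.39):
Base rate for C-389 is 14% + $0.91/liter.
Duty = $675,075.39 × 14% + 3,399 × $0.91 = $97,603.64.
Line 4 (H-605, Orador, 433 kg, $100,520.95):
Base rate for H-605 is $3.67/kg.
H-605 has an FTA preferential rate, but origin Orador is not Junay; base rate stands.
The additional-duty order on H-605 targets Ilay, not Orador; it does not apply.
Duty = 433 × $3.67 = $1,589.11.
Total = $61,505.61 + $2,483.51 + $97,603.64 + $1,589.11 = $163,181.87.

$163,181.87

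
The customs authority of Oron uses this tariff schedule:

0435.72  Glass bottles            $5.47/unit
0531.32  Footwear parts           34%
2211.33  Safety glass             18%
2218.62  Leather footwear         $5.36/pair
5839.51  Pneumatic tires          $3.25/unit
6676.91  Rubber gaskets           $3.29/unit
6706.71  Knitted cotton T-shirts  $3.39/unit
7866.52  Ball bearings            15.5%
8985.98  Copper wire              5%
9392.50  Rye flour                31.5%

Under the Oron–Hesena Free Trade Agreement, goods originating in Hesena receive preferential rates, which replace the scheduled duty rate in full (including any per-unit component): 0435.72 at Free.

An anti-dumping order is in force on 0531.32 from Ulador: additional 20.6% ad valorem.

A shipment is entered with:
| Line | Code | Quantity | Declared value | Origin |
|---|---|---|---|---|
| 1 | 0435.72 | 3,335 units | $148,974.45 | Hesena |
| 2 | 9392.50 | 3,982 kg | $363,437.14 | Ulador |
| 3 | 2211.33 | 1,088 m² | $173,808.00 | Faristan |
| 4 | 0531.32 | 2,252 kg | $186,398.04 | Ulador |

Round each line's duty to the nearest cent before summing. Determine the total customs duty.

$247,541.47

Line 1 (0435.72, Hesena, 3,335 units, $148,974.45):
Base rate for 0435.72 is $5.47/unit.
Origin Hesena qualifies under the Oron–Hesena agreement and 0435.72 is covered: preferential rate Free applies instead.
Duty = $148,974.45 × 0% = $0.00.
Line 2 (9392.50, Ulador, 3,982 kg, $363,437.14):
Base rate for 9392.50 is 31.5%.
Duty = $363,437.14 × 31.5% = $114,482.70.
Line 3 (2211.33, Faristan, 1,088 m², $173,808.00):
Base rate for 2211.33 is 18%.
Duty = $173,808.00 × 18% = $31,285.44.
Line 4 (0531.32, Ulador, 2,252 kg, $186,398.04):
Base rate for 0531.32 is 34%.
Additional duty on 0531.32 from Ulador: +20.6%. Applied ad valorem rate: 34% + 20.6% = 54.6%.
Duty = $186,398.04 × 54.6% = $101,773.33.
Total = $0.00 + $114,482.70 + $31,285.44 + $101,773.33 = $247,541.47.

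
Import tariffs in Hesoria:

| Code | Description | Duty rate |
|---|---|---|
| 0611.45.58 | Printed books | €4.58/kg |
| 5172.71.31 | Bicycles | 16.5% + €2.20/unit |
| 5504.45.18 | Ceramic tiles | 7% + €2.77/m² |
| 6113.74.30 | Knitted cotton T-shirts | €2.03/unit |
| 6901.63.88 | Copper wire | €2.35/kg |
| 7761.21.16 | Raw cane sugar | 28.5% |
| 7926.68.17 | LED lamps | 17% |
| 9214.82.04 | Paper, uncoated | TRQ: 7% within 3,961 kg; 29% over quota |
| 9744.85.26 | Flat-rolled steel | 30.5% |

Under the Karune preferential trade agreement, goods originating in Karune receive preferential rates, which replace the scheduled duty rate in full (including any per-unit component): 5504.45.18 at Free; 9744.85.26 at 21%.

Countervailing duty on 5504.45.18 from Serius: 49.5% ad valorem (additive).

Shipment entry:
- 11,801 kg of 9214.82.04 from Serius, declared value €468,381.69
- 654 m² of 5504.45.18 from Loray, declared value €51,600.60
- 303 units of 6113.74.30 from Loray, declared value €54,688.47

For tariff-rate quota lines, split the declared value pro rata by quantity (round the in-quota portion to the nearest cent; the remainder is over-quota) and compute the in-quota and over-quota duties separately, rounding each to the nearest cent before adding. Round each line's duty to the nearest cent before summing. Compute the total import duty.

€107,282.74

Line 1 (9214.82.04, Serius, 11,801 kg, €468,381.69):
Code 9214.82.04 is under a tariff-rate quota (threshold 3,961 kg). In-quota: 3,961 kg at 7%; over-quota: 7,840 kg at 29%.
Pro-rata value split: in-quota = €468,381.69 × 3,961/11,801 = €157,212.09; over-quota = €468,381.69 − €157,212.09 = €311,169.60.
In-quota duty = €157,212.09 × 7% = €11,004.85. Over-quota duty = €311,169.60 × 29% = €90,239.18.
Line duty = €11,004.85 + €90,239.18 = €101,244.03.
Line 2 (5504.45.18, Loray, 654 m², €51,600.60):
Base rate for 5504.45.18 is 7% + €2.77/m².
5504.45.18 has an FTA preferential rate, but origin Loray is not Karune; base rate stands.
The additional-duty order on 5504.45.18 targets Serius, not Loray; it does not apply.
Duty = €51,600.60 × 7% + 654 × €2.77 = €5,423.62.
Line 3 (6113.74.30, Loray, 303 units, €54,688.47):
Base rate for 6113.74.30 is €2.03/unit.
Duty = 303 × €2.03 = €615.09.
Total = €101,244.03 + €5,423.62 + €615.09 = €107,282.74.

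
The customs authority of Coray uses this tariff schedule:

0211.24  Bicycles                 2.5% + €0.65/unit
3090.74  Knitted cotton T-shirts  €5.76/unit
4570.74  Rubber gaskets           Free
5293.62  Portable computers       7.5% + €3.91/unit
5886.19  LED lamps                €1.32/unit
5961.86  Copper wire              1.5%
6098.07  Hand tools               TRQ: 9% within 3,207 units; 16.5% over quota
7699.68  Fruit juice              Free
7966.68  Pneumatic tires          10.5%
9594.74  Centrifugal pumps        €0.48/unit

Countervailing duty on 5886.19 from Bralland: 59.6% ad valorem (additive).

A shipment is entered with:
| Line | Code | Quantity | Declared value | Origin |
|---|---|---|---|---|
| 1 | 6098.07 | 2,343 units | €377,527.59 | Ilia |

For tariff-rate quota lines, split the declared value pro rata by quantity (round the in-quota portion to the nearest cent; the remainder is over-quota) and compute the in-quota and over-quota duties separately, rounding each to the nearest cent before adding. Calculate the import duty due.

€33,977.48

Line 1 (6098.07, Ilia, 2,343 units, €377,527.59):
Code 6098.07 is under a tariff-rate quota (threshold 3,207 units). Quantity 2,343 units is within the quota, so the in-quota rate 9% applies to the full value.
Duty = €377,527.59 × 9% = €33,977.48.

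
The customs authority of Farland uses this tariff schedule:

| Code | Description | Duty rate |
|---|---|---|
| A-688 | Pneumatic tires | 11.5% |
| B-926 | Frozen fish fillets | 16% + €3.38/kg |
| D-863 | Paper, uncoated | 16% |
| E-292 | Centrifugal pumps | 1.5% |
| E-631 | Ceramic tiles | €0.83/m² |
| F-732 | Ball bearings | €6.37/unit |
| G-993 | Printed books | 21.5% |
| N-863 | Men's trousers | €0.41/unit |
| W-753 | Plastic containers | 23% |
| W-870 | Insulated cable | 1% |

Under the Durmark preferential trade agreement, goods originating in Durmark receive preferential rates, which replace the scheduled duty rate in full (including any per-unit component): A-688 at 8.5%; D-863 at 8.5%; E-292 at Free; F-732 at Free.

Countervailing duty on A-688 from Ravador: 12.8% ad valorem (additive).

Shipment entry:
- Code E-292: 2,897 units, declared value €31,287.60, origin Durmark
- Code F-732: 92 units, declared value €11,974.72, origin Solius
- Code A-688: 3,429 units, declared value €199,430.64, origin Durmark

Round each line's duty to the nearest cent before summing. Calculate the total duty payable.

€17,537.64

Line 1 (E-292, Durmark, 2,897 units, €31,287.60):
Base rate for E-292 is 1.5%.
Origin Durmark qualifies under the Farland–Durmark agreement and E-292 is covered: preferential rate Free applies instead.
Duty = €31,287.60 × 0% = €0.00.
Line 2 (F-732, Solius, 92 units, €11,974.72):
Base rate for F-732 is €6.37/unit.
F-732 has an FTA preferential rate, but origin Solius is not Durmark; base rate stands.
Duty = 92 × €6.37 = €586.04.
Line 3 (A-688, Durmark, 3,429 units, €199,430.64):
Base rate for A-688 is 11.5%.
Origin Durmark qualifies under the Farland–Durmark agreement and A-688 is covered: preferential rate 8.5% applies instead.
The additional-duty order on A-688 targets Ravador, not Durmark; it does not apply.
Duty = €199,430.64 × 8.5% = €16,951.60.
Total = €0.00 + €586.04 + €16,951.60 = €17,537.64.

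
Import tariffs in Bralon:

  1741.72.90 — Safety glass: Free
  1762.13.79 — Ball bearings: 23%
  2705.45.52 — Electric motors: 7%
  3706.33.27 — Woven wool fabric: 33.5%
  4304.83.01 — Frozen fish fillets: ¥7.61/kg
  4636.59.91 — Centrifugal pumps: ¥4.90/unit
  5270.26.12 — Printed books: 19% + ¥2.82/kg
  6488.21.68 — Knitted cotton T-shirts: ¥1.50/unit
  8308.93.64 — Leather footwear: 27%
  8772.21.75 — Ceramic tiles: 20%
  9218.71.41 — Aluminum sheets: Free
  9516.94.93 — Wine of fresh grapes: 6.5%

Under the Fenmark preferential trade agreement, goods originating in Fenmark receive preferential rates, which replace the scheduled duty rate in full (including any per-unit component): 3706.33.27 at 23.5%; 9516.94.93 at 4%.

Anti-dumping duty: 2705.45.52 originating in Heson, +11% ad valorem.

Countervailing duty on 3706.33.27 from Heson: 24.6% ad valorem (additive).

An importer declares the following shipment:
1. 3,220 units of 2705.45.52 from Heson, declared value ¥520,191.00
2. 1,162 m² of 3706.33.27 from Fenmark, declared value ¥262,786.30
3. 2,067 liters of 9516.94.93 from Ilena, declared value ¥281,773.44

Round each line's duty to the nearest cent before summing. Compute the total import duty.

¥173,704.43

Line 1 (2705.45.52, Heson, 3,220 units, ¥520,191.00):
Base rate for 2705.45.52 is 7%.
Additional duty on 2705.45.52 from Heson: +11%. Applied ad valorem rate: 7% + 11% = 18%.
Duty = ¥520,191.00 × 18% = ¥93,634.38.
Line 2 (3706.33.27, Fenmark, 1,162 m², ¥262,786.30):
Base rate for 3706.33.27 is 33.5%.
Origin Fenmark qualifies under the Bralon–Fenmark agreement and 3706.33.27 is covered: preferential rate 23.5% applies instead.
The additional-duty order on 3706.33.27 targets Heson, not Fenmark; it does not apply.
Duty = ¥262,786.30 × 23.5% = ¥61,754.78.
Line 3 (9516.94.93, Ilena, 2,067 liters, ¥281,773.44):
Base rate for 9516.94.93 is 6.5%.
9516.94.93 has an FTA preferential rate, but origin Ilena is not Fenmark; base rate stands.
Duty = ¥281,773.44 × 6.5% = ¥18,315.27.
Total = ¥93,634.38 + ¥61,754.78 + ¥18,315.27 = ¥173,704.43.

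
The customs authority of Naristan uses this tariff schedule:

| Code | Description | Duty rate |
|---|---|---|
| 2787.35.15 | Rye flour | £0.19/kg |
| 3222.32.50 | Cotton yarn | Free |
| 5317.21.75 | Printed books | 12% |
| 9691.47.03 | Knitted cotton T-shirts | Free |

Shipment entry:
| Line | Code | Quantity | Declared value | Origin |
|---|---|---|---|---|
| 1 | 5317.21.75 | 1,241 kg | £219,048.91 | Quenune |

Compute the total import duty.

£26,285.87

Line 1 (5317.21.75, Quenune, 1,241 kg, £219,048.91):
Base rate for 5317.21.75 is 12%.
Duty = £219,048.91 × 12% = £26,285.87.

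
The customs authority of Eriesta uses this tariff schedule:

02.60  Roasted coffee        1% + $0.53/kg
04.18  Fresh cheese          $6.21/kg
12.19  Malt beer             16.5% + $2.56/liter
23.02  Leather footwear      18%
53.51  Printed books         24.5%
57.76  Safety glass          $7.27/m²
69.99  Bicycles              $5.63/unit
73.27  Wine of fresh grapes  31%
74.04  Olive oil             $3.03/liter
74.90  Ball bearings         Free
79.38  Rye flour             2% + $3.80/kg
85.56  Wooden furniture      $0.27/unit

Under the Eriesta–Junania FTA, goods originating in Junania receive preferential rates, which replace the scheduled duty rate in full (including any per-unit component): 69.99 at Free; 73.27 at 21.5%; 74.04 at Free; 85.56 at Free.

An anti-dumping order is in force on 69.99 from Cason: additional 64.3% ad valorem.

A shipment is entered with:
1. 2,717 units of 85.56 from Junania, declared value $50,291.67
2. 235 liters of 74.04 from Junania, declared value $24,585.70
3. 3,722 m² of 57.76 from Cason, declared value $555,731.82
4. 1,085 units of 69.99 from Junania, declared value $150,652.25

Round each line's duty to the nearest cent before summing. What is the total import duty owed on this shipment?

Line 1 (85.56, Junania, 2,717 units, $50,291.67):
Base rate for 85.56 is $0.27/unit.
Origin Junania qualifies under the Eriesta–Junania agreement and 85.56 is covered: preferential rate Free applies instead.
Duty = $50,291.67 × 0% = $0.00.
Line 2 (74.04, Junania, 235 liters, $24,585.70):
Base rate for 74.04 is $3.03/liter.
Origin Junania qualifies under the Eriesta–Junania agreement and 74.04 is covered: preferential rate Free applies instead.
Duty = $24,585.70 × 0% = $0.00.
Line 3 (57.76, Cason, 3,722 m², $555,731.82):
Base rate for 57.76 is $7.27/m².
Duty = 3,722 × $7.27 = $27,058.94.
Line 4 (69.99, Junania, 1,085 units, $150,652.25):
Base rate for 69.99 is $5.63/unit.
Origin Junania qualifies under the Eriesta–Junania agreement and 69.99 is covered: preferential rate Free applies instead.
The additional-duty order on 69.99 targets Cason, not Junania; it does not apply.
Duty = $150,652.25 × 0% = $0.00.
Total = $0.00 + $0.00 + $27,058.94 + $0.00 = $27,058.94.

$27,058.94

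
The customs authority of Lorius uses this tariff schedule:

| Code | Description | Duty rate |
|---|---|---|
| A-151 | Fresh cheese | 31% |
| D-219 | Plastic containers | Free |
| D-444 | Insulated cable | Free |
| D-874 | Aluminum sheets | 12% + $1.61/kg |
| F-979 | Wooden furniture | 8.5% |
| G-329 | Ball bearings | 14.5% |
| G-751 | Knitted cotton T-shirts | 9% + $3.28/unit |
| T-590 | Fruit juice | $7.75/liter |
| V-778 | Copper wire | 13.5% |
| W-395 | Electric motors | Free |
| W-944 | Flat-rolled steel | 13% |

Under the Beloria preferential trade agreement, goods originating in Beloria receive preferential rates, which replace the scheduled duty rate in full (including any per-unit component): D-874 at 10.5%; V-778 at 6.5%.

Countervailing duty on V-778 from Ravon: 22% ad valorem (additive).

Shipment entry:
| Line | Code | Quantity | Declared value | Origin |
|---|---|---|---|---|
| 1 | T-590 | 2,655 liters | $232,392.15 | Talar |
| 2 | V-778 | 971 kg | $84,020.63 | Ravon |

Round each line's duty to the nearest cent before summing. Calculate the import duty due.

$50,403.57

Line 1 (T-590, Talar, 2,655 liters, $232,392.15):
Base rate for T-590 is $7.75/liter.
Duty = 2,655 × $7.75 = $20,576.25.
Line 2 (V-778, Ravon, 971 kg, $84,020.63):
Base rate for V-778 is 13.5%.
V-778 has an FTA preferential rate, but origin Ravon is not Beloria; base rate stands.
Additional duty on V-778 from Ravon: +22%. Applied ad valorem rate: 13.5% + 22% = 35.5%.
Duty = $84,020.63 × 35.5% = $29,827.32.
Total = $20,576.25 + $29,827.32 = $50,403.57.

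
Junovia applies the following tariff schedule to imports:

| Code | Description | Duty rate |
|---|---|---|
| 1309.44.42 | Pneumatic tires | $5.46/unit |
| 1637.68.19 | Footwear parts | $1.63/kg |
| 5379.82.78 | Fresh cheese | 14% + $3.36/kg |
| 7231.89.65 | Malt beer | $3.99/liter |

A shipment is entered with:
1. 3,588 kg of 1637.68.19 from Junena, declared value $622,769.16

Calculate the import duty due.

$5,848.44

Line 1 (1637.68.19, Junena, 3,588 kg, $622,769.16):
Base rate for 1637.68.19 is $1.63/kg.
Duty = 3,588 × $1.63 = $5,848.44.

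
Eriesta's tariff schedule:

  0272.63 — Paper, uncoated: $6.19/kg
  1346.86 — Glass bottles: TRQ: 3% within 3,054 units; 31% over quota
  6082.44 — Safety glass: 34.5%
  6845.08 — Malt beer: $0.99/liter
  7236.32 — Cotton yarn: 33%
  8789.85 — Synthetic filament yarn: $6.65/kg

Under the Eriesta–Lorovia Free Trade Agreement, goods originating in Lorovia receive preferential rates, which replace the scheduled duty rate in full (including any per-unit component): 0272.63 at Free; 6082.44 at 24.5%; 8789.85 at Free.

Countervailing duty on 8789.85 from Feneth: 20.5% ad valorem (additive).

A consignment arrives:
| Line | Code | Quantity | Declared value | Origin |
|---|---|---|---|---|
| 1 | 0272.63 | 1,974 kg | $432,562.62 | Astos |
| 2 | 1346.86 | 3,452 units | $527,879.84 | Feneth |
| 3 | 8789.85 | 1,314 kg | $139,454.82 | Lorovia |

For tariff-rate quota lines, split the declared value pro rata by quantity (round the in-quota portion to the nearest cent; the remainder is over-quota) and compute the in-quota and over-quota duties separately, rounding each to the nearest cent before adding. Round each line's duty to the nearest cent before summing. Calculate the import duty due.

$45,096.86

Line 1 (0272.63, Astos, 1,974 kg, $432,562.62):
Base rate for 0272.63 is $6.19/kg.
0272.63 has an FTA preferential rate, but origin Astos is not Lorovia; base rate stands.
Duty = 1,974 × $6.19 = $12,219.06.
Line 2 (1346.86, Feneth, 3,452 units, $527,879.84):
Code 1346.86 is under a tariff-rate quota (threshold 3,054 units). In-quota: 3,054 units at 3%; over-quota: 398 units at 31%.
Pro-rata value split: in-quota = $527,879.84 × 3,054/3,452 = $467,017.68; over-quota = $527,879.84 − $467,017.68 = $60,862.16.
In-quota duty = $467,017.68 × 3% = $14,010.53. Over-quota duty = $60,862.16 × 31% = $18,867.27.
Line duty = $14,010.53 + $18,867.27 = $32,877.80.
Line 3 (8789.85, Lorovia, 1,314 kg, $139,454.82):
Base rate for 8789.85 is $6.65/kg.
Origin Lorovia qualifies under the Eriesta–Lorovia agreement and 8789.85 is covered: preferential rate Free applies instead.
The additional-duty order on 8789.85 targets Feneth, not Lorovia; it does not apply.
Duty = $139,454.82 × 0% = $0.00.
Total = $12,219.06 + $32,877.80 + $0.00 = $45,096.86.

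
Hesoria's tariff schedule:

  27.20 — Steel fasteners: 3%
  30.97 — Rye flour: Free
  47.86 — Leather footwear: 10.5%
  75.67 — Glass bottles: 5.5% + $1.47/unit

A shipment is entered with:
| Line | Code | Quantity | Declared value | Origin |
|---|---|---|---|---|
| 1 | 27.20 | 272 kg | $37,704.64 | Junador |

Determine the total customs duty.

$1,131.14

Line 1 (27.20, Junador, 272 kg, $37,704.64):
Base rate for 27.20 is 3%.
Duty = $37,704.64 × 3% = $1,131.14.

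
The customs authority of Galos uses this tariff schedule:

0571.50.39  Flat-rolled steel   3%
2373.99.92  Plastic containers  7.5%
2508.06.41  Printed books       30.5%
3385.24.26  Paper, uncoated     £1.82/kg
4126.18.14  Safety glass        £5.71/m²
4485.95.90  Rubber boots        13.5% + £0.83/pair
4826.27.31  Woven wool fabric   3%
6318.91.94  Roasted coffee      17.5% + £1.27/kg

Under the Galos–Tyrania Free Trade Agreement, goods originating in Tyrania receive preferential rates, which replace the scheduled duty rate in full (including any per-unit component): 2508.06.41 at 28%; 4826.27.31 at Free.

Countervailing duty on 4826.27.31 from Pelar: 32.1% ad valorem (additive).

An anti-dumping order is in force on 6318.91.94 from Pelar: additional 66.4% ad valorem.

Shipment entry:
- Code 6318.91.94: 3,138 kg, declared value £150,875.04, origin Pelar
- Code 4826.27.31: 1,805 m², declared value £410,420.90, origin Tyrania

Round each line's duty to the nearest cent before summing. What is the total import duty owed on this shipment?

£130,569.42

Line 1 (6318.91.94, Pelar, 3,138 kg, £150,875.04):
Base rate for 6318.91.94 is 17.5% + £1.27/kg.
Additional duty on 6318.91.94 from Pelar: +66.4%. Applied ad valorem rate: 17.5% + 66.4% = 83.9%.
Duty = £150,875.04 × 83.9% + 3,138 × £1.27 = £130,569.42.
Line 2 (4826.27.31, Tyrania, 1,805 m², £410,420.90):
Base rate for 4826.27.31 is 3%.
Origin Tyrania qualifies under the Galos–Tyrania agreement and 4826.27.31 is covered: preferential rate Free applies instead.
The additional-duty order on 4826.27.31 targets Pelar, not Tyrania; it does not apply.
Duty = £410,420.90 × 0% = £0.00.
Total = £130,569.42 + £0.00 = £130,569.42.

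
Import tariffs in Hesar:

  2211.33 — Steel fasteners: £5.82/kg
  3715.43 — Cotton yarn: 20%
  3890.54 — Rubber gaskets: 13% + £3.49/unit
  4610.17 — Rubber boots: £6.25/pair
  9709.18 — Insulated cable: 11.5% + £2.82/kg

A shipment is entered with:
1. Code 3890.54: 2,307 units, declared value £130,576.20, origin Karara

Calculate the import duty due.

£25,026.34

Line 1 (3890.54, Karara, 2,307 units, £130,576.20):
Base rate for 3890.54 is 13% + £3.49/unit.
Duty = £130,576.20 × 13% + 2,307 × £3.49 = £25,026.34.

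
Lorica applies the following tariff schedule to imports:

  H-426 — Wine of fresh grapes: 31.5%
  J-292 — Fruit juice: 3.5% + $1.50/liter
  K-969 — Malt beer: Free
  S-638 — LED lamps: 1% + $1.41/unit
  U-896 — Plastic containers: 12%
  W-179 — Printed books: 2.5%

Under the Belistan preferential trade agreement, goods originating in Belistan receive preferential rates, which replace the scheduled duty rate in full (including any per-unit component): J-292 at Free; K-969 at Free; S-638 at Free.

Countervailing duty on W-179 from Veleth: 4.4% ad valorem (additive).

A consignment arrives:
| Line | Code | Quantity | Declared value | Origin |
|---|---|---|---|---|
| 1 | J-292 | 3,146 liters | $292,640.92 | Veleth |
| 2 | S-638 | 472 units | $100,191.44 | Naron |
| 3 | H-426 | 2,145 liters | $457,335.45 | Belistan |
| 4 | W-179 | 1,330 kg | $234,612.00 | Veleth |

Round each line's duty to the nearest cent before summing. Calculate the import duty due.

Line 1 (J-292, Veleth, 3,146 liters, $292,640.92):
Base rate for J-292 is 3.5% + $1.50/liter.
J-292 has an FTA preferential rate, but origin Veleth is not Belistan; base rate stands.
Duty = $292,640.92 × 3.5% + 3,146 × $1.50 = $14,961.43.
Line 2 (S-638, Naron, 472 units, $100,191.44):
Base rate for S-638 is 1% + $1.41/unit.
S-638 has an FTA preferential rate, but origin Naron is not Belistan; base rate stands.
Duty = $100,191.44 × 1% + 472 × $1.41 = $1,667.43.
Line 3 (H-426, Belistan, 2,145 liters, $457,335.45):
Base rate for H-426 is 31.5%.
Origin Belistan is the FTA partner but H-426 is not on the preference list; base rate stands.
Duty = $457,335.45 × 31.5% = $144,060.67.
Line 4 (W-179, Veleth, 1,330 kg, $234,612.00):
Base rate for W-179 is 2.5%.
Additional duty on W-179 from Veleth: +4.4%. Applied ad valorem rate: 2.5% + 4.4% = 6.9%.
Duty = $234,612.00 × 6.9% = $16,188.23.
Total = $14,961.43 + $1,667.43 + $144,060.67 + $16,188.23 = $176,877.76.

$176,877.76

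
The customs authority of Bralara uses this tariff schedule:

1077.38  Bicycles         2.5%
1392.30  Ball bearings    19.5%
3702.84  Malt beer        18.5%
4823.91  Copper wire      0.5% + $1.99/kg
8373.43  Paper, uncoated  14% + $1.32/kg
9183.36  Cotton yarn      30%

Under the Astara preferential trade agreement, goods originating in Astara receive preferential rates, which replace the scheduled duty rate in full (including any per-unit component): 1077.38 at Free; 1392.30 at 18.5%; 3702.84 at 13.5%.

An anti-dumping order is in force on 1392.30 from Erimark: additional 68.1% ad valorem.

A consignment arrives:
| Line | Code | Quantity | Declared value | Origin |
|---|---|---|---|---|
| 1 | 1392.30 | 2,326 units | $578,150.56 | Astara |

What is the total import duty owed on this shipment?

Line 1 (1392.30, Astara, 2,326 units, $578,150.56):
Base rate for 1392.30 is 19.5%.
Origin Astara qualifies under the Bralara–Astara agreement and 1392.30 is covered: preferential rate 18.5% applies instead.
The additional-duty order on 1392.30 targets Erimark, not Astara; it does not apply.
Duty = $578,150.56 × 18.5% = $106,957.85.

$106,957.85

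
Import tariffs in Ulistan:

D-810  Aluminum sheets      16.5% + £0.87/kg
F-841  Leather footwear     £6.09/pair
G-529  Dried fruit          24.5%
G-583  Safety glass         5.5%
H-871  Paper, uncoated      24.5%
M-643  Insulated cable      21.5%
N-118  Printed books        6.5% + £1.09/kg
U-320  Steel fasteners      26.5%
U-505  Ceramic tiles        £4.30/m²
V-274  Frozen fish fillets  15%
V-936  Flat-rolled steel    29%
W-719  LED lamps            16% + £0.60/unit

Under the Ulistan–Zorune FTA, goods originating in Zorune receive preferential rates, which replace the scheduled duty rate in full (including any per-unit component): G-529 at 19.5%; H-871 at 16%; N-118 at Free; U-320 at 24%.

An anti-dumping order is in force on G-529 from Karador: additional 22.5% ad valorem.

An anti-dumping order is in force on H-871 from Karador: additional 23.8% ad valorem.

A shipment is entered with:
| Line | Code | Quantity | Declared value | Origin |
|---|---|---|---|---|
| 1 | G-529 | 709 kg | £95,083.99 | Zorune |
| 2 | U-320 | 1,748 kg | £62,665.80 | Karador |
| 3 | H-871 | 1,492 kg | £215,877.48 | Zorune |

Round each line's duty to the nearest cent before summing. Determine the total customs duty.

£69,688.22

Line 1 (G-529, Zorune, 709 kg, £95,083.99):
Base rate for G-529 is 24.5%.
Origin Zorune qualifies under the Ulistan–Zorune agreement and G-529 is covered: preferential rate 19.5% applies instead.
The additional-duty order on G-529 targets Karador, not Zorune; it does not apply.
Duty = £95,083.99 × 19.5% = £18,541.38.
Line 2 (U-320, Karador, 1,748 kg, £62,665.80):
Base rate for U-320 is 26.5%.
U-320 has an FTA preferential rate, but origin Karador is not Zorune; base rate stands.
Duty = £62,665.80 × 26.5% = £16,606.44.
Line 3 (H-871, Zorune, 1,492 kg, £215,877.48):
Base rate for H-871 is 24.5%.
Origin Zorune qualifies under the Ulistan–Zorune agreement and H-871 is covered: preferential rate 16% applies instead.
The additional-duty order on H-871 targets Karador, not Zorune; it does not apply.
Duty = £215,877.48 × 16% = £34,540.40.
Total = £18,541.38 + £16,606.44 + £34,540.40 = £69,688.22.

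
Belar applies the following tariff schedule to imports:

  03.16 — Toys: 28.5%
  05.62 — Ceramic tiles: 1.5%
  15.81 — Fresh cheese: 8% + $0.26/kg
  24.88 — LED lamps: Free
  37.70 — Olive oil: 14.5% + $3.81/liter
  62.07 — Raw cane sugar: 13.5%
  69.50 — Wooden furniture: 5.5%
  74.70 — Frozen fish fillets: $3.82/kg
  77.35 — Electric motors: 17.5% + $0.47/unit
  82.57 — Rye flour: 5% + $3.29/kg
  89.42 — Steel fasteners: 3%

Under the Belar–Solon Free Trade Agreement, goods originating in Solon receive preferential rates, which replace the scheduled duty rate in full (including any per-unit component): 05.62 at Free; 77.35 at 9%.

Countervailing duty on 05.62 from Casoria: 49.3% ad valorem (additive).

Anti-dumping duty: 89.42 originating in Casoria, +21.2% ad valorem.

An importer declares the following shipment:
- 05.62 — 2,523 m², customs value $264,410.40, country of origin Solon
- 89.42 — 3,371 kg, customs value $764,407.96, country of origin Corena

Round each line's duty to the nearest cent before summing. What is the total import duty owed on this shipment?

$22,932.24

Line 1 (05.62, Solon, 2,523 m², $264,410.40):
Base rate for 05.62 is 1.5%.
Origin Solon qualifies under the Belar–Solon agreement and 05.62 is covered: preferential rate Free applies instead.
The additional-duty order on 05.62 targets Casoria, not Solon; it does not apply.
Duty = $264,410.40 × 0% = $0.00.
Line 2 (89.42, Corena, 3,371 kg, $764,407.96):
Base rate for 89.42 is 3%.
The additional-duty order on 89.42 targets Casoria, not Corena; it does not apply.
Duty = $764,407.96 × 3% = $22,932.24.
Total = $0.00 + $22,932.24 = $22,932.24.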